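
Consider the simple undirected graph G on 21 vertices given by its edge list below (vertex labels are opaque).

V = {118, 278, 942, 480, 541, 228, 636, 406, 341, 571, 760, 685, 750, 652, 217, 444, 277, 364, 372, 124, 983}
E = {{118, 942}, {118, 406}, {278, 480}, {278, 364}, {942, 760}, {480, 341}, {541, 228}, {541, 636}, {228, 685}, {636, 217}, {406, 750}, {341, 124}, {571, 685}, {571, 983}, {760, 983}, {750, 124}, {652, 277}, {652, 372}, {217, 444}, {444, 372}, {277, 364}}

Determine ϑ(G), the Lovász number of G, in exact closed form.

21*cos(pi/21)/(cos(pi/21) + 1)

deg(277) = 2; N(277) = {652, 364}.
Vertex 760 has 2 neighbors: 942, 983.
Vertex 372 has 2 neighbors: 652, 444.
deg(636) = 2; N(636) = {541, 217}.
Regular of degree 2 on 21 vertices: the odd cycle C_{21}.
spec(A) ≈ [2.0, 1.9111, 1.6525, 1.247, 0.7307, 0.1495, -0.445, -1.0, -1.4661, -1.8019, -1.9777] (distinct, 4 d.p.).
With N=21: ϑ(G) = 21·(-(-1)*2*cos(pi/21))/(2−(-2*cos(pi/21))) = 21*cos(pi/21)/(cos(pi/21) + 1).
ϑ(G) ≈ 10.44103.
Sandwich: α(G)=10 ≤ ϑ(G)=21*cos(pi/21)/(cos(pi/21) + 1) ≤ χ(Ḡ)=11 (both strict).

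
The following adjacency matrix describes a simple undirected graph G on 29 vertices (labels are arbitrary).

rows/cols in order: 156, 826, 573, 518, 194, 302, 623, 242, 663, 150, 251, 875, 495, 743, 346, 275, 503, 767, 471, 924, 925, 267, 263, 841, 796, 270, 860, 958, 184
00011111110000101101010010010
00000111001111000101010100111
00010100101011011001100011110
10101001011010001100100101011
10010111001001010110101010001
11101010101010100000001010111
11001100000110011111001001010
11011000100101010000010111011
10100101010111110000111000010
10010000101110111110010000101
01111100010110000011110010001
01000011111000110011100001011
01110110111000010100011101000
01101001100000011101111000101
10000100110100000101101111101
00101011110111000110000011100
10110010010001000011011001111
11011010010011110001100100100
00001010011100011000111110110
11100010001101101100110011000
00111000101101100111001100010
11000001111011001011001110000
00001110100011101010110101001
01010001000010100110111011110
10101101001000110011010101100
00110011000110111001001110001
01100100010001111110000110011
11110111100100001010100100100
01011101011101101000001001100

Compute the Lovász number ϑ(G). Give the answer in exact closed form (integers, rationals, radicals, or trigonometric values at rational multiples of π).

sqrt(29)

Vertex 156 has 14 neighbors: 518, 194, 302, 623, 242, 663, 150, 346, 503, 767, 924, 267, 796, 958.
deg(623) = 14; N(623) = {156, 826, 194, 302, 875, 495, 275, 503, 767, 471, 924, 263, 270, 958}.
deg(346) = 14; N(346) = {156, 302, 663, 150, 875, 767, 924, 925, 263, 841, 796, 270, 860, 184}.
Vertex 194 has 14 neighbors: 156, 518, 302, 623, 242, 251, 743, 275, 767, 471, 925, 263, 796, 184.
Regular of degree 14 on 29 vertices: Paley(29): SR with (k,λ,μ)=(14,6,7).
spec(A) ≈ [14.0, 2.192582, -3.192582] (distinct, 6 d.p.).
With N=29: ϑ(G) = 29·(-(-sqrt(29)/2 - 1/2))/(14−(-sqrt(29)/2 - 1/2)) = sqrt(29).
ϑ(G) ≈ 5.3851648.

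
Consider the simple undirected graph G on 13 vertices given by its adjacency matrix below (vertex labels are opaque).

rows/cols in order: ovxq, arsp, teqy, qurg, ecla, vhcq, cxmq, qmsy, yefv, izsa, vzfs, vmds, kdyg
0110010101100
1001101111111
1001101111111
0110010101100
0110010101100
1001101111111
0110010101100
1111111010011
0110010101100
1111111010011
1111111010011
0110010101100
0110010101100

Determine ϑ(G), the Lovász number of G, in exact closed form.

Vertex qmsy has 10 neighbors: ovxq, arsp, teqy, qurg, ecla, vhcq, cxmq, yefv, vmds, kdyg.
N(teqy) = {ovxq, qurg, ecla, cxmq, qmsy, yefv, izsa, vzfs, vmds, kdyg}, |N(teqy)| = 10.
Vertex izsa has 10 neighbors: ovxq, arsp, teqy, qurg, ecla, vhcq, cxmq, yefv, vmds, kdyg.
deg(qurg) = 6; N(qurg) = {arsp, teqy, vhcq, qmsy, izsa, vzfs}.
Complete multipartite on [7, 3, 3]: sandwich collapses at ϑ=7.
= 7.000000… (decimal).
Check 7 ≤ 7 ≤ 7: collapsed.

7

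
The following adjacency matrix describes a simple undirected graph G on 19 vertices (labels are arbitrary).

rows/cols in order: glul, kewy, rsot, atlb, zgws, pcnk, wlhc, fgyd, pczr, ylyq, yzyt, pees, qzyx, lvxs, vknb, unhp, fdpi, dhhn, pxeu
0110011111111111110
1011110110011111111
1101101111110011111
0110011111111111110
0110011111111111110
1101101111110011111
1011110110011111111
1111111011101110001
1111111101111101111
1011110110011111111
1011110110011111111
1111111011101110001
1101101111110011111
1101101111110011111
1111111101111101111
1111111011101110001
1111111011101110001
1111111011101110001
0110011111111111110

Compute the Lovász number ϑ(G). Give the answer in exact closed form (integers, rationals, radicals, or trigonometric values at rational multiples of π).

Vertex pxeu has 15 neighbors: kewy, rsot, pcnk, wlhc, fgyd, pczr, ylyq, yzyt, pees, qzyx, lvxs, vknb, unhp, fdpi, dhhn.
N(qzyx) = {glul, kewy, atlb, zgws, wlhc, fgyd, pczr, ylyq, yzyt, pees, vknb, unhp, fdpi, dhhn, pxeu}, |N(qzyx)| = 15.
deg(yzyt) = 15; N(yzyt) = {glul, rsot, atlb, zgws, pcnk, fgyd, pczr, pees, qzyx, lvxs, vknb, unhp, fdpi, dhhn, pxeu}.
Vertex kewy has 15 neighbors: glul, rsot, atlb, zgws, pcnk, fgyd, pczr, pees, qzyx, lvxs, vknb, unhp, fdpi, dhhn, pxeu.
K_{5,4,4,4,2} (perfect); ϑ(G) = α(G) = max{5,4,4,4,2} = 5.
≈ 5.0000 (to 4 d.p.).
Sandwich: α(G)=5 ≤ ϑ(G)=5 ≤ χ(Ḡ)=5 (collapsed).

5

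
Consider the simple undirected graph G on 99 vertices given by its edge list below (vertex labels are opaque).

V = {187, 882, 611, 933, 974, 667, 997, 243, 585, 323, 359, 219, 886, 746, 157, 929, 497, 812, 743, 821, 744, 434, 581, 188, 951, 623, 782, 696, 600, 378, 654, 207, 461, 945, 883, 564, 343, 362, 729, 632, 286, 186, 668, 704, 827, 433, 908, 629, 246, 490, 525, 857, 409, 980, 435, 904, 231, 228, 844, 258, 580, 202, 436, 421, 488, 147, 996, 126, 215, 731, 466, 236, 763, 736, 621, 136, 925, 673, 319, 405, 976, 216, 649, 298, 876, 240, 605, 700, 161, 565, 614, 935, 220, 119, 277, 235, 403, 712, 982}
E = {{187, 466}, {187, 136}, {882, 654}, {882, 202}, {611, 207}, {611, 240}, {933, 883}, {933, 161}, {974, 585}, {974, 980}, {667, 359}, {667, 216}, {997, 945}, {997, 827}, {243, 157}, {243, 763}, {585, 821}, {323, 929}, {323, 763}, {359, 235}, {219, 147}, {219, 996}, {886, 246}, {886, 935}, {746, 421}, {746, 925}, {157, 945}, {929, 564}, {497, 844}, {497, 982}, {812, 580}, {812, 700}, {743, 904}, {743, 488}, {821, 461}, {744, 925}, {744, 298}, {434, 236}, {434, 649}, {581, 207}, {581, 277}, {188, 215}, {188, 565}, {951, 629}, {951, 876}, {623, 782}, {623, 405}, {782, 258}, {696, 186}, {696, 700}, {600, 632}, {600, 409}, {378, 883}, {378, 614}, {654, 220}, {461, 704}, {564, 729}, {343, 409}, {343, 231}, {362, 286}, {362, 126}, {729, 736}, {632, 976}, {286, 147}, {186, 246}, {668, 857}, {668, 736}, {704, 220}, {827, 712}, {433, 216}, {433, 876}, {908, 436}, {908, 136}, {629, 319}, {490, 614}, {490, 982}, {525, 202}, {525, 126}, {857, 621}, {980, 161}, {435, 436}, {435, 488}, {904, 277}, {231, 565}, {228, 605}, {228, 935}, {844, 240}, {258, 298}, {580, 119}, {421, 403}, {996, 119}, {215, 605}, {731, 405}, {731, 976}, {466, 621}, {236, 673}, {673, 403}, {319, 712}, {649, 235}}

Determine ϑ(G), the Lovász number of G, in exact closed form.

99*cos(pi/99)/(cos(pi/99) + 1)

deg(220) = 2; N(220) = {654, 704}.
deg(319) = 2; N(319) = {629, 712}.
deg(216) = 2; N(216) = {667, 433}.
Vertex 882 has 2 neighbors: 654, 202.
2-regular, N=99; a single 99-cycle (edge-transitive).
The 50 distinct eigenvalues: [2.0, 1.99597, 1.98391, 1.96386, 1.9359, 1.90014, 1.85674, 1.80585, 1.7477, 1.68251, 1.61054, 1.53209, 1.44747, 1.35702, 1.26111, 1.16011, 1.05445, 0.94454, 0.83083, 0.71377, 0.59384, 0.47152, 0.3473, 0.22168, 0.09516, -0.03173, -0.1585, -0.28463, -0.40961, -0.53295, -0.65414, -0.77269, -0.88813, -1.0, -1.10784, -1.21122, -1.30972, -1.40295, -1.49053, -1.57211, -1.64735, -1.71597, -1.77767, -1.83222, -1.87939, -1.91899, -1.95086, -1.97488, -1.99094, -1.99899].
λ_max=2, λ_min=-2*cos(pi/99); ϑ = −99·λ_min/(λ_max−λ_min) = 99*cos(pi/99)/(cos(pi/99) + 1).
≈ 49.48754 (to 5 d.p.).
α=49, χ(Ḡ)=50; ϑ=99*cos(pi/99)/(cos(pi/99) + 1) lies between (both strict).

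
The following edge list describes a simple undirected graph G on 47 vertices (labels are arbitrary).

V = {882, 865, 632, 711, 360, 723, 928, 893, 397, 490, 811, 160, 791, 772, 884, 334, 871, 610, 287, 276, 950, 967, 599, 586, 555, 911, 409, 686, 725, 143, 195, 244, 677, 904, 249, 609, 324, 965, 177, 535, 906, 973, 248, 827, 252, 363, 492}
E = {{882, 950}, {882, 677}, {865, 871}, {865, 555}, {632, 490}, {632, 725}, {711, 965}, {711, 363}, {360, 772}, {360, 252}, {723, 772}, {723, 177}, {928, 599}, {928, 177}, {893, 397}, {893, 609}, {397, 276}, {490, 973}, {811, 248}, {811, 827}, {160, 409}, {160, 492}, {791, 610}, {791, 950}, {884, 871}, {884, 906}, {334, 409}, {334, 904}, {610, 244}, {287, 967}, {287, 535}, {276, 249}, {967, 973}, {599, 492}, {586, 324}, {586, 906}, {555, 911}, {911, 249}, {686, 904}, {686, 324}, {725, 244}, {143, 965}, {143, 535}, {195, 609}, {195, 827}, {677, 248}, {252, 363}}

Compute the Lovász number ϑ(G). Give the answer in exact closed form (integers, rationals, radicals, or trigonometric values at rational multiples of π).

Vertex 177 has 2 neighbors: 723, 928.
deg(725) = 2; N(725) = {632, 244}.
deg(973) = 2; N(973) = {490, 967}.
Vertex 904 has 2 neighbors: 334, 686.
deg(v) = 2 for all v (|V|=47); a single 47-cycle (edge-transitive).
spec(A) ≈ [2.0, 1.9822, 1.9289, 1.8413, 1.7208, 1.5696, 1.3904, 1.1864, 0.9612, 0.7188, 0.4636, 0.2002, -0.0668, -0.3327, -0.5926, -0.8419, -1.0762, -1.2913, -1.4833, -1.6489, -1.785, -1.8893, -1.9599, -1.9955] (distinct, 4 d.p.).
With N=47: ϑ(G) = 47·(-(-1)*2*cos(pi/47))/(2−(-2*cos(pi/47))) = 47*cos(pi/47)/(cos(pi/47) + 1).
ϑ(G) ≈ 23.473731.
Lovász sandwich 23 ≤ 47*cos(pi/47)/(cos(pi/47) + 1) ≤ 24: both strict.

47*cos(pi/47)/(cos(pi/47) + 1)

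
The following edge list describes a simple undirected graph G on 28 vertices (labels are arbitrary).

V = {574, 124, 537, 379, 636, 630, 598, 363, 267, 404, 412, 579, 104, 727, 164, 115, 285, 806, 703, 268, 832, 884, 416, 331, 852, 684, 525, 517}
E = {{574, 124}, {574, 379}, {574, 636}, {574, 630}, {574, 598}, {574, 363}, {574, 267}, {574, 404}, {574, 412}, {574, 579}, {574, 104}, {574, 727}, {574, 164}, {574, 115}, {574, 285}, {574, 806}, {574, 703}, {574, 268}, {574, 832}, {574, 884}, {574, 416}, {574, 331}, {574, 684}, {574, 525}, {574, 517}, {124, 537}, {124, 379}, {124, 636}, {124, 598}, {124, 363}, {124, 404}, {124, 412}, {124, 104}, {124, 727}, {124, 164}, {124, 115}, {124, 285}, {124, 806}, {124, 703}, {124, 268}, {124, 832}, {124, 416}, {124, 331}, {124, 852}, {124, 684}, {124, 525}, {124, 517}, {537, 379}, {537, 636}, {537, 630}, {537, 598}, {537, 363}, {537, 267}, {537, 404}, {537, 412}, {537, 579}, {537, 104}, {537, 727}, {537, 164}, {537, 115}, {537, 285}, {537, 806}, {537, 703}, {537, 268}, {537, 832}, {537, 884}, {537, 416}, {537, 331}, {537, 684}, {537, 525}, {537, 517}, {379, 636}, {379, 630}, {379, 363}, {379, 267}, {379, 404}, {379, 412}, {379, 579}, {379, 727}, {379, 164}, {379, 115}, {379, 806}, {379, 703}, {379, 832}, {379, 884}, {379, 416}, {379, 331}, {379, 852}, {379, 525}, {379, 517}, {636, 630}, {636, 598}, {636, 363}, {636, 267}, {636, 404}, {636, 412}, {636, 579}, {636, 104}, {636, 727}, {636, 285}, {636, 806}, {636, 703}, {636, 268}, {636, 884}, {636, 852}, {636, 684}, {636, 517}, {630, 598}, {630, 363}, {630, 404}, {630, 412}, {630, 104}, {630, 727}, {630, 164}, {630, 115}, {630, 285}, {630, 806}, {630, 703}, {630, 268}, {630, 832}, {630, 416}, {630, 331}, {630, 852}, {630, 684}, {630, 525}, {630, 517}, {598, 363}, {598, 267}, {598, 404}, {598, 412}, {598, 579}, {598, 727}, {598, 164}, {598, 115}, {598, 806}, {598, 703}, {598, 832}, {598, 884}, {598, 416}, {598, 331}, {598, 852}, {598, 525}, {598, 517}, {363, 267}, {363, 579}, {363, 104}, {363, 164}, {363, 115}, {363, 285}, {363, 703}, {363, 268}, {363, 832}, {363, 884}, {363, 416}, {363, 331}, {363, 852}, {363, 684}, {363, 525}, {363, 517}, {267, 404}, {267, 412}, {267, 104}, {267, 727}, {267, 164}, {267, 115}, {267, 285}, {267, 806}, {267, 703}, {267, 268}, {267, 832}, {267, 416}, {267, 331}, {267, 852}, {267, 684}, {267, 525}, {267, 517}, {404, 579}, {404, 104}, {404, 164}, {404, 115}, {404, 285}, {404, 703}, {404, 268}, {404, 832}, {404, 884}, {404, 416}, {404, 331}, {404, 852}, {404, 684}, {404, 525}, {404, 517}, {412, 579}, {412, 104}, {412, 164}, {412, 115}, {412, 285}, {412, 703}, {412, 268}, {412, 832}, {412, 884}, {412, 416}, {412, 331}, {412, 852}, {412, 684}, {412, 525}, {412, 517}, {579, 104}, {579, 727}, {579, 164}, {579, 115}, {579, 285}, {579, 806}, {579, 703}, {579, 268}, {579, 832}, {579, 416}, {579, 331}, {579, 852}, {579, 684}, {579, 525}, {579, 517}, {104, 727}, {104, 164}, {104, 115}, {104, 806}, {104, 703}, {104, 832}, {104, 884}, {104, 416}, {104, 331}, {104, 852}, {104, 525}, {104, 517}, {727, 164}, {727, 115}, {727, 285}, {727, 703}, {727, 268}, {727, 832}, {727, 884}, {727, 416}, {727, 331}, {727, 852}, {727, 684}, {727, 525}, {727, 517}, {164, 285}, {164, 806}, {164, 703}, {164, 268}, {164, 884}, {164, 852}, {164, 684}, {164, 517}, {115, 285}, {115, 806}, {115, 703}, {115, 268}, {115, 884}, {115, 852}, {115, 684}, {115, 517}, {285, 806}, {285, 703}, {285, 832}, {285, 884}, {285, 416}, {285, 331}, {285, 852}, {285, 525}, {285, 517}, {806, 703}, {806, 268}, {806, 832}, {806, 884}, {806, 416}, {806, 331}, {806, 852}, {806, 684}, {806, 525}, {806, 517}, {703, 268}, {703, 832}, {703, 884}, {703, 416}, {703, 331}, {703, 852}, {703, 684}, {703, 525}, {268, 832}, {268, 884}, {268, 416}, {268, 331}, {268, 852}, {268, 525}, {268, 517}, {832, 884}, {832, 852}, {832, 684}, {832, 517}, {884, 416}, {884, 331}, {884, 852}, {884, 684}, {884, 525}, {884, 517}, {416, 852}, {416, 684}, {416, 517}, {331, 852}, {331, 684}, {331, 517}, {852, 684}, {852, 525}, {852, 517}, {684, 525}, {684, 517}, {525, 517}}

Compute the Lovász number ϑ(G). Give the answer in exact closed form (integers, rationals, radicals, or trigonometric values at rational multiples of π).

N(416) = {574, 124, 537, 379, 630, 598, 363, 267, 404, 412, 579, 104, 727, 285, 806, 703, 268, 884, 852, 684, 517}, |N(416)| = 21.
N(412) = {574, 124, 537, 379, 636, 630, 598, 267, 579, 104, 164, 115, 285, 703, 268, 832, 884, 416, 331, 852, 684, 525, 517}, |N(412)| = 23.
Vertex 598 has 22 neighbors: 574, 124, 537, 636, 630, 363, 267, 404, 412, 579, 727, 164, 115, 806, 703, 832, 884, 416, 331, 852, 525, 517.
Vertex 727 has 23 neighbors: 574, 124, 537, 379, 636, 630, 598, 267, 579, 104, 164, 115, 285, 703, 268, 832, 884, 416, 331, 852, 684, 525, 517.
Complete multipartite on [7, 6, 5, 5, 3, 2]: sandwich collapses at ϑ=7.
= 7.000000000… (decimal).
7 ≤ 7 ≤ 7: collapsed.

7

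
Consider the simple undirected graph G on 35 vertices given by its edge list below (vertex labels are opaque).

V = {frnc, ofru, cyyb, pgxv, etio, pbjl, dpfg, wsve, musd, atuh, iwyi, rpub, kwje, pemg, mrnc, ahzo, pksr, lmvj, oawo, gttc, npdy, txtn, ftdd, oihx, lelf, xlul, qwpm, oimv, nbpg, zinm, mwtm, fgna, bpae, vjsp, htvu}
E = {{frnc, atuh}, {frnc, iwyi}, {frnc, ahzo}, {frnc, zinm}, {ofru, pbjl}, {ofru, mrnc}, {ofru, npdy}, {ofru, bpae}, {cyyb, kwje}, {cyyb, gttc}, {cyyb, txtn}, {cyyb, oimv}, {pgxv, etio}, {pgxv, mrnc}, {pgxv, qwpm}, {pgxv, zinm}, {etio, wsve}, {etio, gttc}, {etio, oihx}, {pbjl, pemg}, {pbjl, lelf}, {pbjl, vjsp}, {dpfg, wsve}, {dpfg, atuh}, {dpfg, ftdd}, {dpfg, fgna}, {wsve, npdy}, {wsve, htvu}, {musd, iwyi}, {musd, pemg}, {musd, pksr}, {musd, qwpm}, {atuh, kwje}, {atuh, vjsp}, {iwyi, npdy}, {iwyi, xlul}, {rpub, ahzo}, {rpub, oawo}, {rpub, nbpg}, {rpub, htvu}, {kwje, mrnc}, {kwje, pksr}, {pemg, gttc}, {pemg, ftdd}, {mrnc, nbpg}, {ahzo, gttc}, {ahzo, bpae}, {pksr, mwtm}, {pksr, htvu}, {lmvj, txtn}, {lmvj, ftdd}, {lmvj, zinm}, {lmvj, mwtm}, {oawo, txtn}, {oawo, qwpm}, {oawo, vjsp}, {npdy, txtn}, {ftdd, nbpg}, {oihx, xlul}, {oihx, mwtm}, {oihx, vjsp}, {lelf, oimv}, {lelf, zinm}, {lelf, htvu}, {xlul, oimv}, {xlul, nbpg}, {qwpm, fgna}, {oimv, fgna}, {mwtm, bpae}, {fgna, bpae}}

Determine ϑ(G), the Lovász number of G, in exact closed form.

15

N(txtn) = {cyyb, lmvj, oawo, npdy}, |N(txtn)| = 4.
N(cyyb) = {kwje, gttc, txtn, oimv}, |N(cyyb)| = 4.
Vertex zinm has 4 neighbors: frnc, pgxv, lmvj, lelf.
N(dpfg) = {wsve, atuh, ftdd, fgna}, |N(dpfg)| = 4.
Regular of degree 4 on 35 vertices: Kneser-type, 3-subsets of [7].
A has 4 distinct eigenvalues ≈ [4.0, 2.0, -1.0, -3.0].
Lovász: ϑ = −35(-3)/(4+-1*(-3)) = 15.
Numerically 15.000000.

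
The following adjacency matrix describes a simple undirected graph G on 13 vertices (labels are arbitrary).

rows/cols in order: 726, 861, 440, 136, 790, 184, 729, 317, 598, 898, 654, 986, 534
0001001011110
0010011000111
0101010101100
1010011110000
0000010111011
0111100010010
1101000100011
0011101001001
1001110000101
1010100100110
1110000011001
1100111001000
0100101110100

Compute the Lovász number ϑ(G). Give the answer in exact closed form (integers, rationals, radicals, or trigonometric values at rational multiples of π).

Vertex 790 has 6 neighbors: 184, 317, 598, 898, 986, 534.
deg(440) = 6; N(440) = {861, 136, 184, 317, 898, 654}.
Vertex 598 has 6 neighbors: 726, 136, 790, 184, 654, 534.
Vertex 729 has 6 neighbors: 726, 861, 136, 317, 986, 534.
Regular of degree 6 on 13 vertices: strongly regular (13,6,2,3).
spec(A) ≈ [6.0, 1.302776, -2.302776] (distinct, 6 d.p.).
Lovász: ϑ = −13(-sqrt(13)/2 - 1/2)/(6+-(-sqrt(13)/2 - 1/2)) = sqrt(13).
Numerically 3.60555128.

sqrt(13)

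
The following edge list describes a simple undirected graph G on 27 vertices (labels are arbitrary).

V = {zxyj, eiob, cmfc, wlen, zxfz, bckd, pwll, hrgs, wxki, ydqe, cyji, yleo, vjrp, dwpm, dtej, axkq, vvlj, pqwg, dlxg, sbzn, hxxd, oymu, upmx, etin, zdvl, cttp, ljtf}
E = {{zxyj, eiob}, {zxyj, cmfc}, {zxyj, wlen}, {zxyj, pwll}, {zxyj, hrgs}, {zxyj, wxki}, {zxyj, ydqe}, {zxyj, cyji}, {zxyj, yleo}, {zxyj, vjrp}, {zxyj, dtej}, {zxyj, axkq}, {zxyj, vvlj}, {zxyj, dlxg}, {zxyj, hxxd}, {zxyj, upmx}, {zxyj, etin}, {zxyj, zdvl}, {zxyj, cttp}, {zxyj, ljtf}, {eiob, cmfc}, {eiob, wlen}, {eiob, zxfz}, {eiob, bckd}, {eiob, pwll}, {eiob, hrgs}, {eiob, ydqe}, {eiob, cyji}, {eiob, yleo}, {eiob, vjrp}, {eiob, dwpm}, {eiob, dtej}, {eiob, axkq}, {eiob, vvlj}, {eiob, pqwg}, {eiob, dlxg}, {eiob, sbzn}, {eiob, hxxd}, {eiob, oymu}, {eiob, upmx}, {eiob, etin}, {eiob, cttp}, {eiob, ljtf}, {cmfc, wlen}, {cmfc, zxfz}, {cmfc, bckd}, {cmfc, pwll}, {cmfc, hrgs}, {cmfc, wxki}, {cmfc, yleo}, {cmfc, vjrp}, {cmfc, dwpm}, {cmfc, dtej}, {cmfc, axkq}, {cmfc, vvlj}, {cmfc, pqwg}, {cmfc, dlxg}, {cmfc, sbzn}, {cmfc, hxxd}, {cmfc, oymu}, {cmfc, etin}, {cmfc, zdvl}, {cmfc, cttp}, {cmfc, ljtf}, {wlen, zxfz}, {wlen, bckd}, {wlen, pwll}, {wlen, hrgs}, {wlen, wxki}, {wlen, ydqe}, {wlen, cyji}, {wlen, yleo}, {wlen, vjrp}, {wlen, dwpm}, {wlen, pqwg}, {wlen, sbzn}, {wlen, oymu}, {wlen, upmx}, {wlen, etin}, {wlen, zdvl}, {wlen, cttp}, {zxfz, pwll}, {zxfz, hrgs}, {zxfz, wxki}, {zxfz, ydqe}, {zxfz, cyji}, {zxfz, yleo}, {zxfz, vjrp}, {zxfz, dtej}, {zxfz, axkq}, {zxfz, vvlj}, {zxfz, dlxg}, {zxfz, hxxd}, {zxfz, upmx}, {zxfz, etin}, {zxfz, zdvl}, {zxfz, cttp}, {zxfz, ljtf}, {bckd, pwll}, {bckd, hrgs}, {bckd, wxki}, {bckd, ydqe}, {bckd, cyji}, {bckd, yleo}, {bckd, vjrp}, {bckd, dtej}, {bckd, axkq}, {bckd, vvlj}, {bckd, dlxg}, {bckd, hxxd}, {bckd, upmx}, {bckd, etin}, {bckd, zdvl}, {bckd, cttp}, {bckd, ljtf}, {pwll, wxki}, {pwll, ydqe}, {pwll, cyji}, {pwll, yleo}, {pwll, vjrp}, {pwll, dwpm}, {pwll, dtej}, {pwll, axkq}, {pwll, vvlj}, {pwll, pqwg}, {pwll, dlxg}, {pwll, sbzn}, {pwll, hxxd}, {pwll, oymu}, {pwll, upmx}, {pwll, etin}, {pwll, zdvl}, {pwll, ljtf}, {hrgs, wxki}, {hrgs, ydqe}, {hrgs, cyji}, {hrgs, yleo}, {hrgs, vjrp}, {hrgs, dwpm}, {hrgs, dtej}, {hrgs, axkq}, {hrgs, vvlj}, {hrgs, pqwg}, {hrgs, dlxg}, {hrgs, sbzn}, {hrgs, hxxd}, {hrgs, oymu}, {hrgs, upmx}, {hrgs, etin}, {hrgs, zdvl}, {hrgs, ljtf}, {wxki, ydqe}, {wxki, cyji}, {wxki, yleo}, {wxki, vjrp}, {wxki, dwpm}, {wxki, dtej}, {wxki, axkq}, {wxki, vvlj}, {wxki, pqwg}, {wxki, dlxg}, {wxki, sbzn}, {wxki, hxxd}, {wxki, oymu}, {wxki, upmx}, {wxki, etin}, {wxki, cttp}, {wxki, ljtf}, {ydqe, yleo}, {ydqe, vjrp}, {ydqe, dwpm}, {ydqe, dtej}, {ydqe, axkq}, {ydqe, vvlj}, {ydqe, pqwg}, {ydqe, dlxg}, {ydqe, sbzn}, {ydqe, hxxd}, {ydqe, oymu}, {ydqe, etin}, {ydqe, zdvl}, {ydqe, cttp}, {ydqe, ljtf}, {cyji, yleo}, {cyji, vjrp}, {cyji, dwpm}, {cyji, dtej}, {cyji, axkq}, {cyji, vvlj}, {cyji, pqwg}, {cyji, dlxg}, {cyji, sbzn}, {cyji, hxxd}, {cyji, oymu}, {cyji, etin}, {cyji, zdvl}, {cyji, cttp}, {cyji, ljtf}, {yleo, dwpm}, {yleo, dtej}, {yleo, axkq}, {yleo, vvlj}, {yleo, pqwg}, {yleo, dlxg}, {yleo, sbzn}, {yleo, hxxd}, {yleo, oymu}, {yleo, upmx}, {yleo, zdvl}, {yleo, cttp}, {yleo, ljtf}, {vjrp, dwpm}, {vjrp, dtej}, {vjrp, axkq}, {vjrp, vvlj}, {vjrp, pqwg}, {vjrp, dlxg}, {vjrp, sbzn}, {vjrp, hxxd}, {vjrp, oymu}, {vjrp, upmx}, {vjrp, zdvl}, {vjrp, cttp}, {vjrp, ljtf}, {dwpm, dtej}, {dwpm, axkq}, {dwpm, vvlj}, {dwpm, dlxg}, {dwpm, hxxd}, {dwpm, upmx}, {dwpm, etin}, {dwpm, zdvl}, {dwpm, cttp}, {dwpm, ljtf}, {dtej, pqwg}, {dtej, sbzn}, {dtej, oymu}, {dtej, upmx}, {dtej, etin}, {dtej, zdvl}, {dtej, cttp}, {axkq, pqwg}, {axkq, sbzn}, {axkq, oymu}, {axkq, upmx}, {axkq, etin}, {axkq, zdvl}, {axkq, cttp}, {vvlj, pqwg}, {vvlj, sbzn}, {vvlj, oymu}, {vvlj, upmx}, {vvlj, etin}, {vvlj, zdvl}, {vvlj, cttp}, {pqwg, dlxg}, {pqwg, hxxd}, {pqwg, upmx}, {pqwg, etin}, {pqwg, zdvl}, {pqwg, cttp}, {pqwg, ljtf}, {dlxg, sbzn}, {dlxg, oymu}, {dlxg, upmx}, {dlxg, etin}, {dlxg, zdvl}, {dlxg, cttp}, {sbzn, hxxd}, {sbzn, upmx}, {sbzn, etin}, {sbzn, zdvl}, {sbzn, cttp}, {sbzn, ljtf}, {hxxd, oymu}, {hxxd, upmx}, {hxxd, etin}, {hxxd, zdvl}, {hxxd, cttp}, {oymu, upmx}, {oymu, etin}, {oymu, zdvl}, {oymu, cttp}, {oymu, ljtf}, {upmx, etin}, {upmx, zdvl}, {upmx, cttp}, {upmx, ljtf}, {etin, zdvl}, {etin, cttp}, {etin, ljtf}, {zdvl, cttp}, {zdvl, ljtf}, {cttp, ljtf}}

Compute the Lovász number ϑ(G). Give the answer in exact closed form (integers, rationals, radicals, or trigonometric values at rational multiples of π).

N(hxxd) = {zxyj, eiob, cmfc, zxfz, bckd, pwll, hrgs, wxki, ydqe, cyji, yleo, vjrp, dwpm, pqwg, sbzn, oymu, upmx, etin, zdvl, cttp}, |N(hxxd)| = 20.
Vertex vjrp has 24 neighbors: zxyj, eiob, cmfc, wlen, zxfz, bckd, pwll, hrgs, wxki, ydqe, cyji, dwpm, dtej, axkq, vvlj, pqwg, dlxg, sbzn, hxxd, oymu, upmx, zdvl, cttp, ljtf.
deg(vvlj) = 20; N(vvlj) = {zxyj, eiob, cmfc, zxfz, bckd, pwll, hrgs, wxki, ydqe, cyji, yleo, vjrp, dwpm, pqwg, sbzn, oymu, upmx, etin, zdvl, cttp}.
Vertex oymu has 20 neighbors: eiob, cmfc, wlen, pwll, hrgs, wxki, ydqe, cyji, yleo, vjrp, dtej, axkq, vvlj, dlxg, hxxd, upmx, etin, zdvl, cttp, ljtf.
G = K_{7,7,4,3,3,3}: α = 7 = χ(Ḡ), so ϑ = 7.
Numerically 7.00000.
Lovász sandwich 7 ≤ 7 ≤ 7: collapsed.

7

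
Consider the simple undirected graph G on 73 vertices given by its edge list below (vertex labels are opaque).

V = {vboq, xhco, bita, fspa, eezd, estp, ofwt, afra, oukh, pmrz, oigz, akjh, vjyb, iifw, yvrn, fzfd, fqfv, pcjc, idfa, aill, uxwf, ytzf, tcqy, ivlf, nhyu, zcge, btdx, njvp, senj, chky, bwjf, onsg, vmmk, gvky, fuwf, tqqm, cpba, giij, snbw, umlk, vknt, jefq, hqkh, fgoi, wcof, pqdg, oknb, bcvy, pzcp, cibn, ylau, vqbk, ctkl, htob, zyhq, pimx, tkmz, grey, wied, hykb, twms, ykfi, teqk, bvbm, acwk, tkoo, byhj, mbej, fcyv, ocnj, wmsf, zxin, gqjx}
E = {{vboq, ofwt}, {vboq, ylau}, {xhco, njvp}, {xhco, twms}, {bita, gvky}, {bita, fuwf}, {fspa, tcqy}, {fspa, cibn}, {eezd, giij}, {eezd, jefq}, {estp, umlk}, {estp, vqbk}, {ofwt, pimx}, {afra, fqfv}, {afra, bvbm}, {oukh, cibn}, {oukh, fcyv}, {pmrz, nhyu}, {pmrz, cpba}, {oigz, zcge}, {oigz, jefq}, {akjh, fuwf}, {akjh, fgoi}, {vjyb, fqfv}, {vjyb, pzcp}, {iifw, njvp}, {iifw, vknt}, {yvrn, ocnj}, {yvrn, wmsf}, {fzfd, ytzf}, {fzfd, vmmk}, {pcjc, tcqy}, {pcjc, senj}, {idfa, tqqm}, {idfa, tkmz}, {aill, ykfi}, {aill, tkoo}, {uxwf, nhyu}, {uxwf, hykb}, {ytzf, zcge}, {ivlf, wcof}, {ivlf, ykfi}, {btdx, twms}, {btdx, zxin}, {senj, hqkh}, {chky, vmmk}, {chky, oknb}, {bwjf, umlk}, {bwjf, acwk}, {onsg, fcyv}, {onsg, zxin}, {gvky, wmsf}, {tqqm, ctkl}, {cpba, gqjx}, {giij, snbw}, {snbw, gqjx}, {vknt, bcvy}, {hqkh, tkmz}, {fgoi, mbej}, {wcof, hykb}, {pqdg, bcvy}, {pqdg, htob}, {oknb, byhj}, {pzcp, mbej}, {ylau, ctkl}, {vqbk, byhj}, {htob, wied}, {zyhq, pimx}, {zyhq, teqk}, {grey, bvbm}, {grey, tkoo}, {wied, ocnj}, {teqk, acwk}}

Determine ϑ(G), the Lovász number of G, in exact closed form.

73*cos(pi/73)/(cos(pi/73) + 1)

N(iifw) = {njvp, vknt}, |N(iifw)| = 2.
deg(ofwt) = 2; N(ofwt) = {vboq, pimx}.
Vertex njvp has 2 neighbors: xhco, iifw.
Vertex gqjx has 2 neighbors: cpba, snbw.
Every vertex has degree 2 (N=73); a single 73-cycle (edge-transitive).
A has 37 distinct eigenvalues ≈ [2.0, 1.992596, 1.97044, 1.933696, 1.882635, 1.817635, 1.739179, 1.647846, 1.544313, 1.429347, 1.303798, 1.168596, 1.024743, 0.873302, 0.715396, 0.552194, 0.384903, 0.214763, 0.043032, -0.129017, -0.300111, -0.468983, -0.634383, -0.795086, -0.949902, -1.097686, -1.237343, -1.367839, -1.488208, -1.597559, -1.695082, -1.780055, -1.85185, -1.909934, -1.953877, -1.983355, -1.998148].
ϑ = −N·λ_min/(λ_max−λ_min) = −73·(-2*cos(pi/73))/(2−(-2*cos(pi/73))) = 73*cos(pi/73)/(cos(pi/73) + 1).
= 36.4830948… (decimal).
Check 36 ≤ 73*cos(pi/73)/(cos(pi/73) + 1) ≤ 37: both strict.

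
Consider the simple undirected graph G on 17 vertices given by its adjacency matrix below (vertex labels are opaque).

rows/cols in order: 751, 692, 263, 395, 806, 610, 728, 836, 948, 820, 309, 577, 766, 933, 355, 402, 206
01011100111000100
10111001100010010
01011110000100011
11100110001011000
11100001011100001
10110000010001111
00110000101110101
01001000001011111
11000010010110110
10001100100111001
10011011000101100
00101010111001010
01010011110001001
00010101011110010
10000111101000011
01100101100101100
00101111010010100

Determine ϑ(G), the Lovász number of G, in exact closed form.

sqrt(17)

Vertex 933 has 8 neighbors: 395, 610, 836, 820, 309, 577, 766, 402.
Vertex 610 has 8 neighbors: 751, 263, 395, 820, 933, 355, 402, 206.
deg(395) = 8; N(395) = {751, 692, 263, 610, 728, 309, 766, 933}.
Vertex 577 has 8 neighbors: 263, 806, 728, 948, 820, 309, 933, 402.
Every vertex has degree 8 (N=17); strongly regular (17,8,3,4).
spec(A) ≈ [8.0, 1.562, -2.562] (distinct, 3 d.p.).
−17·(-sqrt(17)/2 - 1/2) / ((8)−(-sqrt(17)/2 - 1/2)) = sqrt(17) = ϑ(G).
ϑ(G) ≈ 4.12310563.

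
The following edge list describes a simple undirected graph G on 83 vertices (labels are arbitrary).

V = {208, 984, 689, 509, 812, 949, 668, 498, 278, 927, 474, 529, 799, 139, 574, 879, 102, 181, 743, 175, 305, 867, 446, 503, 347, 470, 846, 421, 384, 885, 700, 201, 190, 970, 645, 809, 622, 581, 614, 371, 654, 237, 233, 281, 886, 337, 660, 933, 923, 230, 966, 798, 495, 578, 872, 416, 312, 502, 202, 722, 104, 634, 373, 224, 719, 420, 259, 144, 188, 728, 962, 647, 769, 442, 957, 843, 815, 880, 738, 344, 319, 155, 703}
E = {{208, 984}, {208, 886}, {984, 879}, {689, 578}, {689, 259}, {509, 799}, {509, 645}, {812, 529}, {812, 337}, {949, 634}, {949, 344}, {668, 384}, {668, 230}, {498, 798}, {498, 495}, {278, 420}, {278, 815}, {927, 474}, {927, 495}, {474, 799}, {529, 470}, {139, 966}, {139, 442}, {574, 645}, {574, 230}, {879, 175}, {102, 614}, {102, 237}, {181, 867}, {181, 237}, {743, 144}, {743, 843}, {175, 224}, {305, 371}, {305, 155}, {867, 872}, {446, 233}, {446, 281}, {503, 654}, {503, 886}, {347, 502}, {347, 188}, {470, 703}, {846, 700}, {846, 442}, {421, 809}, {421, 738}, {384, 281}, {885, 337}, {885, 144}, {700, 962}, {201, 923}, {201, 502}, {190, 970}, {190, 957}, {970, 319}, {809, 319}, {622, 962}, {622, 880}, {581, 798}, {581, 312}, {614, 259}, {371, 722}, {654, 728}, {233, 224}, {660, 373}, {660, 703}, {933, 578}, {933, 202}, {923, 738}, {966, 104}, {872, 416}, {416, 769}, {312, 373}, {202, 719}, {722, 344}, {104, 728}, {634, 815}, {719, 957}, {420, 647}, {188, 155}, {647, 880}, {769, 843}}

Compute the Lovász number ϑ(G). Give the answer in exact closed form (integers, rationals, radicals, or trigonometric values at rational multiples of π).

N(498) = {798, 495}, |N(498)| = 2.
deg(102) = 2; N(102) = {614, 237}.
deg(689) = 2; N(689) = {578, 259}.
N(502) = {347, 201}, |N(502)| = 2.
G on 83 vertices is 2-regular; a single 83-cycle (edge-transitive).
The 42 distinct eigenvalues: [2.0, 1.994272, 1.977121, 1.948645, 1.909008, 1.858436, 1.797219, 1.725708, 1.644312, 1.553498, 1.453785, 1.345745, 1.229997, 1.107203, 0.978068, 0.84333, 0.703762, 0.560163, 0.413355, 0.264179, 0.113491, -0.037848, -0.18897, -0.33901, -0.487108, -0.632415, -0.774101, -0.911352, -1.043383, -1.169438, -1.288794, -1.400768, -1.504719, -1.600051, -1.686218, -1.762726, -1.829138, -1.885072, -1.930209, -1.96429, -1.98712, -1.998568].
With N=83: ϑ(G) = 83·(-(-1)*2*cos(pi/83))/(2−(-2*cos(pi/83))) = 83*cos(pi/83)/(cos(pi/83) + 1).
≈ 41.4851 (to 4 d.p.).
Check 41 ≤ 83*cos(pi/83)/(cos(pi/83) + 1) ≤ 42: both strict.

83*cos(pi/83)/(cos(pi/83) + 1)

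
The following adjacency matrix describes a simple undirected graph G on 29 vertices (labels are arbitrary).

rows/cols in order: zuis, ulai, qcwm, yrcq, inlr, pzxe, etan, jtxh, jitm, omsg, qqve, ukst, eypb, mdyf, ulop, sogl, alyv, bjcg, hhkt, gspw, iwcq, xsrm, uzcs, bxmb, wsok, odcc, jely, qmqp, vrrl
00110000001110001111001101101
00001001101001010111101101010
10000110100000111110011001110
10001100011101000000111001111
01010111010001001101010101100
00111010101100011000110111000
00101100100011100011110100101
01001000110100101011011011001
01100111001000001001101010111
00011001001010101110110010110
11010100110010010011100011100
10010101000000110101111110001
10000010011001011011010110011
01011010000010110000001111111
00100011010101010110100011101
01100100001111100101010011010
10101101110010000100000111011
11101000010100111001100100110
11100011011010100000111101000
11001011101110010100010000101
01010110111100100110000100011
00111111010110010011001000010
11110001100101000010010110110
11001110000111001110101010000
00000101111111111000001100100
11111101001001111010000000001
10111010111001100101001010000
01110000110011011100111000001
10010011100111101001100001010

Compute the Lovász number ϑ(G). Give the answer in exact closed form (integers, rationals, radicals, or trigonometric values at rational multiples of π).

N(alyv) = {zuis, qcwm, inlr, pzxe, jtxh, jitm, omsg, eypb, bjcg, bxmb, wsok, odcc, qmqp, vrrl}, |N(alyv)| = 14.
Vertex eypb has 14 neighbors: zuis, etan, omsg, qqve, mdyf, sogl, alyv, hhkt, gspw, xsrm, bxmb, wsok, qmqp, vrrl.
N(bxmb) = {zuis, ulai, inlr, pzxe, etan, ukst, eypb, mdyf, alyv, bjcg, hhkt, iwcq, uzcs, wsok}, |N(bxmb)| = 14.
Vertex xsrm has 14 neighbors: qcwm, yrcq, inlr, pzxe, etan, jtxh, omsg, ukst, eypb, sogl, hhkt, gspw, uzcs, qmqp.
14-regular, N=29; strongly regular (29,14,6,7).
Distinct eigenvalues (to 4 d.p.): [14.0, 2.1926, -3.1926].
−29·(-sqrt(29)/2 - 1/2) / ((14)−(-sqrt(29)/2 - 1/2)) = sqrt(29) = ϑ(G).
= 5.3852… (decimal).

sqrt(29)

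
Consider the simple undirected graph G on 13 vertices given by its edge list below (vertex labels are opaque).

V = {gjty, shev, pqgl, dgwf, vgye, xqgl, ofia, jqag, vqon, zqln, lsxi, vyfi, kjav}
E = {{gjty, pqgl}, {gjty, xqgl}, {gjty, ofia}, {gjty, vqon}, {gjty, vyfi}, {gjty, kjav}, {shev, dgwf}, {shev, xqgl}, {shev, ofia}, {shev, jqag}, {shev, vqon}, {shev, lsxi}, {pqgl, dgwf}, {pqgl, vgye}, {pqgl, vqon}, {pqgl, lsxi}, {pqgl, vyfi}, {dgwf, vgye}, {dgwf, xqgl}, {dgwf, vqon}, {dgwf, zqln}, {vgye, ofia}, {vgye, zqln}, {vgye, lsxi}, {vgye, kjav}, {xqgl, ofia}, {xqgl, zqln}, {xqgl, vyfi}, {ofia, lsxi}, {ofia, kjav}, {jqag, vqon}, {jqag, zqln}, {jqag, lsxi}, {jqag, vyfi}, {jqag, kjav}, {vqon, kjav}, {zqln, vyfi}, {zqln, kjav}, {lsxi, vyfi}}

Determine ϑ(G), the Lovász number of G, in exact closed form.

sqrt(13)

N(xqgl) = {gjty, shev, dgwf, ofia, zqln, vyfi}, |N(xqgl)| = 6.
N(kjav) = {gjty, vgye, ofia, jqag, vqon, zqln}, |N(kjav)| = 6.
Vertex vgye has 6 neighbors: pqgl, dgwf, ofia, zqln, lsxi, kjav.
Vertex lsxi has 6 neighbors: shev, pqgl, vgye, ofia, jqag, vyfi.
13-vertex 6-regular graph: strongly regular (13,6,2,3).
A has 3 distinct eigenvalues ≈ [6.0, 1.30278, -2.30278].
Lovász (edge-transitive): ϑ = −13·(-sqrt(13)/2 - 1/2)/((6)−(-sqrt(13)/2 - 1/2)) = sqrt(13).
≈ 3.60555 (to 5 d.p.).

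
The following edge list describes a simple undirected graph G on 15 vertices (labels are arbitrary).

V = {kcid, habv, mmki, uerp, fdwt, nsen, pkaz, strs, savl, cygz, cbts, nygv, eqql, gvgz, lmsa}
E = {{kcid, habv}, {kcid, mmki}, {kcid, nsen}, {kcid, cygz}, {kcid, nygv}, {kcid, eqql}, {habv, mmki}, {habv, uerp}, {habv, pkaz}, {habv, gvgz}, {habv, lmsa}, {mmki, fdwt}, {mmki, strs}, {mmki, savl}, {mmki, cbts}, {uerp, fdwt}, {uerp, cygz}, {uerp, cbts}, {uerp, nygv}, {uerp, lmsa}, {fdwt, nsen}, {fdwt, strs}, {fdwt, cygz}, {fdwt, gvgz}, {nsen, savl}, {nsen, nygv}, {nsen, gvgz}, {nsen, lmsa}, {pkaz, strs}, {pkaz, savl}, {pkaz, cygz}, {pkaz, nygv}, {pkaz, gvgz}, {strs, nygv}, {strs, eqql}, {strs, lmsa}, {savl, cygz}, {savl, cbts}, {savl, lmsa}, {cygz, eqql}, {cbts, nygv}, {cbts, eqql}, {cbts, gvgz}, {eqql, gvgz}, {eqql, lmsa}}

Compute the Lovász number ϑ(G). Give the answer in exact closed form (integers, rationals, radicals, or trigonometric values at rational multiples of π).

5

N(lmsa) = {habv, uerp, nsen, strs, savl, eqql}, |N(lmsa)| = 6.
Vertex nygv has 6 neighbors: kcid, uerp, nsen, pkaz, strs, cbts.
Vertex pkaz has 6 neighbors: habv, strs, savl, cygz, nygv, gvgz.
N(uerp) = {habv, fdwt, cygz, cbts, nygv, lmsa}, |N(uerp)| = 6.
Regular of degree 6 on 15 vertices: Kneser K(6,2) on C(6,2)=15 vertices.
The 3 distinct eigenvalues: [6.0, 1.0, -3.0].
−15·(-3) / ((6)−(-3)) = 5 = ϑ(G).
Numerically 5.000000.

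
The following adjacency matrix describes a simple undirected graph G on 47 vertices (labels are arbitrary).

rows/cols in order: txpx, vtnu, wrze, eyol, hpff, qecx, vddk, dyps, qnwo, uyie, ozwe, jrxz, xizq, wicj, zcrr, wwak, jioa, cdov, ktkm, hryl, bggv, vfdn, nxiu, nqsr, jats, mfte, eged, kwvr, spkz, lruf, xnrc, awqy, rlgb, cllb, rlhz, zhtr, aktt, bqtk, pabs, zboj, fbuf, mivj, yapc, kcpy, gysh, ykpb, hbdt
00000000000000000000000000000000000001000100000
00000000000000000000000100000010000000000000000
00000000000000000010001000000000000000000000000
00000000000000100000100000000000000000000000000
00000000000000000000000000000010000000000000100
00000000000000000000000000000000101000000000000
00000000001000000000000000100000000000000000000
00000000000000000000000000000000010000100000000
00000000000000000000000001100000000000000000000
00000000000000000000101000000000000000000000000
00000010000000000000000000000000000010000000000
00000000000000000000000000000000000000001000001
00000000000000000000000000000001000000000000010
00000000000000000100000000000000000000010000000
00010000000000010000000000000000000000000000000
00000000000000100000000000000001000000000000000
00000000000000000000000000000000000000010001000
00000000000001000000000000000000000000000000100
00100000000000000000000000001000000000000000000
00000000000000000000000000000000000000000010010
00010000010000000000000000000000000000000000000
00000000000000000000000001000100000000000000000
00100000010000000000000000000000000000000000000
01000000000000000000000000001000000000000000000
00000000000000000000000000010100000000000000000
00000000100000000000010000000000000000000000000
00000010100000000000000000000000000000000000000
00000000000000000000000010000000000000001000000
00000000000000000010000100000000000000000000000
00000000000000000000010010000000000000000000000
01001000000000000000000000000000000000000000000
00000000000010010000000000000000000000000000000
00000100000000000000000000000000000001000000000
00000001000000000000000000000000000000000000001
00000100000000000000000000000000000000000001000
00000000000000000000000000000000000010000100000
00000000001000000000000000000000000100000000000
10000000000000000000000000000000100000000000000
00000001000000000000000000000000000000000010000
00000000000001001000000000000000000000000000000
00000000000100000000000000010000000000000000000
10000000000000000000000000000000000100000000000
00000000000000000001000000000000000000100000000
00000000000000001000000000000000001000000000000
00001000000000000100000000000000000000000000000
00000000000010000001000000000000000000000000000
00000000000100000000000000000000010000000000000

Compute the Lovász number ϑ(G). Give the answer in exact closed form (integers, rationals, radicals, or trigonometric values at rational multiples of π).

47*cos(pi/47)/(cos(pi/47) + 1)

Vertex awqy has 2 neighbors: xizq, wwak.
N(fbuf) = {jrxz, kwvr}, |N(fbuf)| = 2.
Vertex bqtk has 2 neighbors: txpx, rlgb.
deg(vtnu) = 2; N(vtnu) = {nqsr, xnrc}.
G on 47 vertices is 2-regular; a single 47-cycle (edge-transitive).
spec(A) ≈ [2.0, 1.982, 1.929, 1.841, 1.721, 1.57, 1.39, 1.186, 0.961, 0.719, 0.464, 0.2, -0.067, -0.333, -0.593, -0.842, -1.076, -1.291, -1.483, -1.649, -1.785, -1.889, -1.96, -1.996] (distinct, 3 d.p.).
Lovász: ϑ = −47(-2*cos(pi/47))/(2+-(-1)*2*cos(pi/47)) = 47*cos(pi/47)/(cos(pi/47) + 1).
ϑ(G) ≈ 23.4737315.
α=23, χ(Ḡ)=24; ϑ=47*cos(pi/47)/(cos(pi/47) + 1) lies between (both strict).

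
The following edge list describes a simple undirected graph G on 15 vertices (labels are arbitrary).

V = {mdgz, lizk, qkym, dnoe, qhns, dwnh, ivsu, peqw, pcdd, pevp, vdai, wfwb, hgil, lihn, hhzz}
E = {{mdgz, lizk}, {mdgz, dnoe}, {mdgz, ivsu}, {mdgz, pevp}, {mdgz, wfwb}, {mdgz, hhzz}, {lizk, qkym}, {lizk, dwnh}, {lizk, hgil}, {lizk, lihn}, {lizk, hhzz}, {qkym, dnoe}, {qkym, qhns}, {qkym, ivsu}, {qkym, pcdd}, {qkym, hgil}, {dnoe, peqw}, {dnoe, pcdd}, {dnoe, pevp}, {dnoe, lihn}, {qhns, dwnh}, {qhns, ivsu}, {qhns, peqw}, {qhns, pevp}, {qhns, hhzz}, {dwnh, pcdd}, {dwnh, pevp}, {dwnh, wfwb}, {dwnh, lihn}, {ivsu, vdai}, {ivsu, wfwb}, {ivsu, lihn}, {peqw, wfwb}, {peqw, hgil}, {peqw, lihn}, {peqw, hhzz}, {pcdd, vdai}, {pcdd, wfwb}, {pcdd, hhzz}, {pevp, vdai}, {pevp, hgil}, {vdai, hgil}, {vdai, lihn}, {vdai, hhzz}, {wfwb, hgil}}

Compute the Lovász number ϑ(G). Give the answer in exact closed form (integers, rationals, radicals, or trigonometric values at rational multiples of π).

5

Vertex dnoe has 6 neighbors: mdgz, qkym, peqw, pcdd, pevp, lihn.
N(peqw) = {dnoe, qhns, wfwb, hgil, lihn, hhzz}, |N(peqw)| = 6.
deg(pevp) = 6; N(pevp) = {mdgz, dnoe, qhns, dwnh, vdai, hgil}.
deg(qhns) = 6; N(qhns) = {qkym, dwnh, ivsu, peqw, pevp, hhzz}.
Every vertex has degree 6 (N=15); this is K(6,2), the Kneser graph.
A has 3 distinct eigenvalues ≈ [6.0, 1.0, -3.0].
λ_max=6, λ_min=-3; ϑ = −15·λ_min/(λ_max−λ_min) = 5.
ϑ(G) ≈ 5.00000.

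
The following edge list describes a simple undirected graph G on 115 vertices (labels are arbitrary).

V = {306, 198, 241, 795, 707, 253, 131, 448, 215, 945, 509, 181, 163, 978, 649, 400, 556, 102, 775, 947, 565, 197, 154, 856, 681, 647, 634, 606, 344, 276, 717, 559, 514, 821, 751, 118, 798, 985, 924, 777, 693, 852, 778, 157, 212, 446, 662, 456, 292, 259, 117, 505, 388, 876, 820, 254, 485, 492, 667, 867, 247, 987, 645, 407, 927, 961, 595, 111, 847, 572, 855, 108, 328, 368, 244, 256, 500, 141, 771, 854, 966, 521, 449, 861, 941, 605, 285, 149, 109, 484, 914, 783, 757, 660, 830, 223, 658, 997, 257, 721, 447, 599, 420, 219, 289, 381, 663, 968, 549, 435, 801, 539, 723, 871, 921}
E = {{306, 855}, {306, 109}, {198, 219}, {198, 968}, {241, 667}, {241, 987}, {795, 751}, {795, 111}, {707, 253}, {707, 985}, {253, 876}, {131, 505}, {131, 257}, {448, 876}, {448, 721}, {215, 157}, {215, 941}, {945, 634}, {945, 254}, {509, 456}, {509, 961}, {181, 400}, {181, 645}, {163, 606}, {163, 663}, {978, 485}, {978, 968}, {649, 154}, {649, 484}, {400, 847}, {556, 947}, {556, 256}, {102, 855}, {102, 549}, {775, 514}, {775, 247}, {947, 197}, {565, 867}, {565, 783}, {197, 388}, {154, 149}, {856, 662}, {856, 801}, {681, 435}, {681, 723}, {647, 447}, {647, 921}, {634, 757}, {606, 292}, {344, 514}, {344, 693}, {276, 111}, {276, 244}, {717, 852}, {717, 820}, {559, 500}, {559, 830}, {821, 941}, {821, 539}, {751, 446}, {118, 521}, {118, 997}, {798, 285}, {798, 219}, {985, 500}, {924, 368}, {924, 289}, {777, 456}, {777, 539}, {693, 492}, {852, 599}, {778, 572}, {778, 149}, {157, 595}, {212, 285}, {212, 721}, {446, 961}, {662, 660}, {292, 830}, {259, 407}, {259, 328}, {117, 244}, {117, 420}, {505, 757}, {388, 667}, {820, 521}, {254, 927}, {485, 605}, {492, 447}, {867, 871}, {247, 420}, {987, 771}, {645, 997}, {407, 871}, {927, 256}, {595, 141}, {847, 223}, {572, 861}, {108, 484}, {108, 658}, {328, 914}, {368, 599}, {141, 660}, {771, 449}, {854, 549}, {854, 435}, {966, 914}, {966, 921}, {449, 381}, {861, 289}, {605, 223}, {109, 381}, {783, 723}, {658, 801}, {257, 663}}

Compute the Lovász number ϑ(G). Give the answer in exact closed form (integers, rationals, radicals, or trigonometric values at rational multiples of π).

115*cos(pi/115)/(cos(pi/115) + 1)

N(181) = {400, 645}, |N(181)| = 2.
N(400) = {181, 847}, |N(400)| = 2.
N(259) = {407, 328}, |N(259)| = 2.
deg(446) = 2; N(446) = {751, 961}.
115-vertex 2-regular graph: the odd cycle C_{115}.
A has 58 distinct eigenvalues ≈ [2.0, 1.997016, 1.988071, 1.973194, 1.952428, 1.925835, 1.893494, 1.855503, 1.811974, 1.763037, 1.708839, 1.649541, 1.58532, 1.516368, 1.44289, 1.365106, 1.283249, 1.197561, 1.1083, 1.01573, 0.92013, 0.821784, 0.720985, 0.618034, 0.513239, 0.406912, 0.299371, 0.190936, 0.081932, -0.027317, -0.136485, -0.245245, -0.353273, -0.460247, -0.565848, -0.669759, -0.771672, -0.871282, -0.968292, -1.062411, -1.153361, -1.240868, -1.324672, -1.404522, -1.480181, -1.551423, -1.618034, -1.679817, -1.736586, -1.788173, -1.834423, -1.875198, -1.910377, -1.939855, -1.963543, -1.981372, -1.993287, -1.999254].
Lovász (edge-transitive): ϑ = −115·(-2*cos(pi/115))/((2)−(-2*cos(pi/115))) = 115*cos(pi/115)/(cos(pi/115) + 1).
= 57.489270835… (decimal).
Check 57 ≤ 115*cos(pi/115)/(cos(pi/115) + 1) ≤ 58: both strict.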